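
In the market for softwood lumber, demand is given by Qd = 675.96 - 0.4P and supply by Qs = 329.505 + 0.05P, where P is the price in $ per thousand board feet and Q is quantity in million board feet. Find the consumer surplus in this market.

Consumer surplus = 169280

The market clears where 675.96 - 0.4P = 329.505 + 0.05P. Rearranging, 0.45P = 346.455, hence P* = 769.9.
From the demand curve, Q* = 675.96 - 0.4(769.9) = 368.
Demand choke price (Qd = 0): P = 675.96/0.4 = 1689.9. Consumer surplus = ½ × (1689.9 - 769.9) × 368 = 169280.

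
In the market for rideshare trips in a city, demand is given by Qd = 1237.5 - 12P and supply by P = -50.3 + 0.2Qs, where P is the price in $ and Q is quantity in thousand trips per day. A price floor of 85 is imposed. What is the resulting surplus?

Surplus = 459

In direct form, Qs = 251.5 + 5P.
With P fixed at 85, quantity demanded is 217.5 and quantity supplied is 676.5.
Surplus = Qs - Qd = 676.5 - 217.5 = 459.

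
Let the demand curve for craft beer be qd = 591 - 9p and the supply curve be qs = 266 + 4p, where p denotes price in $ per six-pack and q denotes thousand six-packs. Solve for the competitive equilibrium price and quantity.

Set qd = qs: 591 - 9p = 266 + 4p, so 325 = 13p and p* = 25.
Then q* = 591 - 9(25) = 366.

p* = 25, q* = 366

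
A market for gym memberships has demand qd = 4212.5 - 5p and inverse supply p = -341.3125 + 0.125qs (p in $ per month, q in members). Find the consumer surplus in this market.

Solving each curve for q: qs = 2730.5 + 8p.
Equating demand and supply, 4212.5 - 5p = 2730.5 + 8p gives 13p = 1482, so p* = 114.
Plugging p* into demand: q* = 4212.5 - 5(114) = 3642.5.
Demand choke price (qd = 0): p = 4212.5/5 = 842.5. Consumer surplus = ½ × (842.5 - 114) × 3642.5 = 1326780.625.

Consumer surplus = 1326780.625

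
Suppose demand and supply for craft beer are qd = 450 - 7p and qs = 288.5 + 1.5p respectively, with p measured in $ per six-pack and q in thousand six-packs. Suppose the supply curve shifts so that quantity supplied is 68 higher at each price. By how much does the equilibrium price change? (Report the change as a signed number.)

Δp = -8

Set qd = qs: 450 - 7p = 288.5 + 1.5p, so 161.5 = 8.5p and p* = 19.
Substitute back: q* = 450 - 7(19) = 317.
After the shift, supply is qs = 356.5 + 1.5p.
The new intersection has 93.5 = 8.5p, i.e. p = 11, q = 373.
Δp = 11 - 19 = -8.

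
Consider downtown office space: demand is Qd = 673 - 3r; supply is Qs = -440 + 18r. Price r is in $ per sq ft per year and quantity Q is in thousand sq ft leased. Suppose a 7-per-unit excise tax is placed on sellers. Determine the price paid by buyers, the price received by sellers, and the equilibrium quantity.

r_b = 59, r_s = 52, Q = 496

Sellers keep r_s = r_b - 7 per unit, so supply in terms of the buyer price is Qs = -566 + 18r_b.
Equate demand and the shifted supply: 673 - 3r_b = -566 + 18r_b, giving 21r_b = 1239, so r_b = 59.
Then r_s = 59 - 7 = 52 and Q = 673 - 3(59) = 496.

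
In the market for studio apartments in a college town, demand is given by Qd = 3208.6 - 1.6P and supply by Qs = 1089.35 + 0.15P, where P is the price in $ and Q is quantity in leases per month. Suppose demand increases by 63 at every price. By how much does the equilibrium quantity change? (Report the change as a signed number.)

ΔQ = 5.4

Equating demand and supply, 3208.6 - 1.6P = 1089.35 + 0.15P gives 1.75P = 2119.25, so P* = 1211.
Substitute back: Q* = 3208.6 - 1.6(1211) = 1271.
After the shift, demand is Qd = 3271.6 - 1.6P.
Re-solving, 1.75P = 2182.25 gives P = 1247 and Q = 1276.4.
ΔQ = 1276.4 - 1271 = 5.4.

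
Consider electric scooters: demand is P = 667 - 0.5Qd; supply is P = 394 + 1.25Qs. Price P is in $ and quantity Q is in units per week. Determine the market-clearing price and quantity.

Inverting to quantity form: Qd = 1334 - 2P and Qs = -315.2 + 0.8P.
The market clears where 1334 - 2P = -315.2 + 0.8P. Rearranging, 2.8P = 1649.2, hence P* = 589.
From the demand curve, Q* = 1334 - 2(589) = 156.

P* = 589, Q* = 156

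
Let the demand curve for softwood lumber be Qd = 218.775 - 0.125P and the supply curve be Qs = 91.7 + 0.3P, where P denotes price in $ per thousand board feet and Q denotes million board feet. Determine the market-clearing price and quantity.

At equilibrium Qd = Qs, so 218.775 - 0.125P = 91.7 + 0.3P; collecting terms, 127.075 = 0.425P and P* = 299.
Substitute back: Q* = 218.775 - 0.125(299) = 181.4.

P* = 299, Q* = 181.4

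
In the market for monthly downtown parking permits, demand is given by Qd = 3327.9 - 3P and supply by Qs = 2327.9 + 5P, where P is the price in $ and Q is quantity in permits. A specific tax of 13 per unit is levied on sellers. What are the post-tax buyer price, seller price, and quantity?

The tax drives a wedge P_b - P_s = 13. Substituting P_s = P_b - 13 into supply: Qs = 2262.9 + 5P_b.
Set Qd = Qs: 3327.9 - 3P_b = 2262.9 + 5P_b, so 1065 = 8P_b and P_b = 133.125.
Then P_s = 133.125 - 13 = 120.125 and Q = 3327.9 - 3(133.125) = 2928.525.

P_b = 133.125, P_s = 120.125, Q = 2928.525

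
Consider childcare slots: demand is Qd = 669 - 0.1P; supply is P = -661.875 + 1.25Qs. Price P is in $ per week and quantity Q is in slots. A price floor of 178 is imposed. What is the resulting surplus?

Solving each curve for Q: Qs = 529.5 + 0.8P.
Evaluating both curves at the floor price 178 gives Qd = 651.2, Qs = 671.9.
Surplus = Qs - Qd = 671.9 - 651.2 = 20.7.

Surplus = 20.7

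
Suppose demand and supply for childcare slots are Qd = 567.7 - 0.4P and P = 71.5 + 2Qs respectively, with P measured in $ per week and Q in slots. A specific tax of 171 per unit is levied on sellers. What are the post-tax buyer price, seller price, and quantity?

P_b = 765.5, P_s = 594.5, Q = 261.5

Solving each curve for Q: Qs = -35.75 + 0.5P.
The tax drives a wedge P_b - P_s = 171. Substituting P_s = P_b - 171 into supply: Qs = -121.25 + 0.5P_b.
Set Qd = Qs: 567.7 - 0.4P_b = -121.25 + 0.5P_b, so 688.95 = 0.9P_b and P_b = 765.5.
So P_s = 594.5 and the quantity traded is Q = 567.7 - 0.4(765.5) = 261.5.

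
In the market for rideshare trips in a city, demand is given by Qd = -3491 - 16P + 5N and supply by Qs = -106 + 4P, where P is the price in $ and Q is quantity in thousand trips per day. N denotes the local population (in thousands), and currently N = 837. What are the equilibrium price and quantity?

With N = 837, demand is Qd = 694 - 16P.
The market clears where 694 - 16P = -106 + 4P. Rearranging, 20P = 800, hence P* = 40.
Substitute back: Q* = 694 - 16(40) = 54.

P* = 40, Q* = 54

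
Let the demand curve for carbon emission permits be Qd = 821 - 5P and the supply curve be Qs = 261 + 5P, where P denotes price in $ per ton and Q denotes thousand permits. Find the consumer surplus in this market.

The market clears where 821 - 5P = 261 + 5P. Rearranging, 10P = 560, hence P* = 56.
Plugging P* into demand: Q* = 821 - 5(56) = 541.
Demand choke price (Qd = 0): P = 821/5 = 164.2. Consumer surplus = ½ × (164.2 - 56) × 541 = 29268.1.

Consumer surplus = 29268.1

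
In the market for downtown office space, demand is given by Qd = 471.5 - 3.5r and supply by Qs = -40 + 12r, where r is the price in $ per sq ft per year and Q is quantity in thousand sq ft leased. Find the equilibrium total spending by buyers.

The market clears where 471.5 - 3.5r = -40 + 12r. Rearranging, 15.5r = 511.5, hence r* = 33.
From the demand curve, Q* = 471.5 - 3.5(33) = 356.
Total spending by buyers = r* × Q* = 33 × 356 = 11748.

Total spending by buyers = 11748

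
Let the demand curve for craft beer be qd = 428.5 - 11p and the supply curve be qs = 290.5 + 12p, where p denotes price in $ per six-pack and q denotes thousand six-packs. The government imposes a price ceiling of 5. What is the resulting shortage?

Shortage = 23

Evaluating both curves at the ceiling price 5 gives qd = 373.5, qs = 350.5.
Shortage = qd - qs = 373.5 - 350.5 = 23.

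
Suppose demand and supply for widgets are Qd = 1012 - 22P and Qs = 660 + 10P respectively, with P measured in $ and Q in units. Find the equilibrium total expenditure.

Total expenditure = 8470

Set Qd = Qs: 1012 - 22P = 660 + 10P, so 352 = 32P and P* = 11.
Substitute back: Q* = 1012 - 22(11) = 770.
Total expenditure = P* × Q* = 11 × 770 = 8470.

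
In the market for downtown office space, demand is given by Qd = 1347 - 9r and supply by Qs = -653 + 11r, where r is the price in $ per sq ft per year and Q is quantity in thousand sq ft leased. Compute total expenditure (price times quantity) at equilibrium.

Total expenditure = 44700

The market clears where 1347 - 9r = -653 + 11r. Rearranging, 20r = 2000, hence r* = 100.
Then Q* = 1347 - 9(100) = 447.
Total expenditure = r* × Q* = 100 × 447 = 44700.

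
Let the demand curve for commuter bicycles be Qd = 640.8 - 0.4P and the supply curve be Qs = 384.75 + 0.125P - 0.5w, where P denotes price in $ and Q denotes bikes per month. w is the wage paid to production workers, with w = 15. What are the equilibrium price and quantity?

With w = 15, supply is Qs = 377.25 + 0.125P.
Equating demand and supply, 640.8 - 0.4P = 377.25 + 0.125P gives 0.525P = 263.55, so P* = 502.
Then Q* = 640.8 - 0.4(502) = 440.

P* = 502, Q* = 440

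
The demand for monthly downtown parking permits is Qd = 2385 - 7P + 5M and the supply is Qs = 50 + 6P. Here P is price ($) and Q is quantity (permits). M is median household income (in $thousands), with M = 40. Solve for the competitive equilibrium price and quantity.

P* = 195, Q* = 1220

With M = 40, demand is Qd = 2585 - 7P.
At equilibrium Qd = Qs, so 2585 - 7P = 50 + 6P; collecting terms, 2535 = 13P and P* = 195.
Substitute back: Q* = 2585 - 7(195) = 1220.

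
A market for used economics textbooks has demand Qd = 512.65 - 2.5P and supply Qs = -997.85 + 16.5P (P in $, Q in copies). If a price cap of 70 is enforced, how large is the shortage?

Evaluating both curves at the ceiling price 70 gives Qd = 337.65, Qs = 157.15.
Shortage = Qd - Qs = 337.65 - 157.15 = 180.5.

Shortage = 180.5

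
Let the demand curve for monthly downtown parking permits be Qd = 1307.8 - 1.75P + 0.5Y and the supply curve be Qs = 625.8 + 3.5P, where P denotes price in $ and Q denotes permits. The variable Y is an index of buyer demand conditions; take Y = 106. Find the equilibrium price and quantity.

With Y = 106, demand is Qd = 1360.8 - 1.75P.
The market clears where 1360.8 - 1.75P = 625.8 + 3.5P. Rearranging, 5.25P = 735, hence P* = 140.
Substitute back: Q* = 1360.8 - 1.75(140) = 1115.8.

P* = 140, Q* = 1115.8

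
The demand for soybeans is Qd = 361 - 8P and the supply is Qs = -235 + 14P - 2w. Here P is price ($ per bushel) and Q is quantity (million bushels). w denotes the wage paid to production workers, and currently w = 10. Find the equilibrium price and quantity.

P* = 28, Q* = 137

With w = 10, supply is Qs = -255 + 14P.
Set Qd = Qs: 361 - 8P = -255 + 14P, so 616 = 22P and P* = 28.
Then Q* = 361 - 8(28) = 137.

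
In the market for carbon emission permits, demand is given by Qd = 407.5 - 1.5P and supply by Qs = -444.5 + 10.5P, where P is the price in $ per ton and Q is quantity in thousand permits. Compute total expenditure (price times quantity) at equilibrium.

Equating demand and supply, 407.5 - 1.5P = -444.5 + 10.5P gives 12P = 852, so P* = 71.
Then Q* = 407.5 - 1.5(71) = 301.
Total expenditure = P* × Q* = 71 × 301 = 21371.

Total expenditure = 21371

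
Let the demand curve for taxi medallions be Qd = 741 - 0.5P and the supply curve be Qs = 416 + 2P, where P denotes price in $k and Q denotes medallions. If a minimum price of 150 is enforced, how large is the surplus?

Surplus = 50

Evaluating both curves at the floor price 150 gives Qd = 666, Qs = 716.
Surplus = Qs - Qd = 716 - 666 = 50.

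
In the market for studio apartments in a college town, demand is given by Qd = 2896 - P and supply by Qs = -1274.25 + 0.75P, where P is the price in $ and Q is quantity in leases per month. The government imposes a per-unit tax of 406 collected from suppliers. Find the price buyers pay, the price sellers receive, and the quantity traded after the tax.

With a tax of 406 on suppliers, they supply based on the net price P_s = P_b - 406, so Qs = -1578.75 + 0.75P_b.
Market clearing requires 2896 - P_b = -1578.75 + 0.75P_b; hence 4474.75 = 1.75P_b and P_b = 2557.
So P_s = 2151 and the quantity traded is Q = 2896 - 2557 = 339.

P_b = 2557, P_s = 2151, Q = 339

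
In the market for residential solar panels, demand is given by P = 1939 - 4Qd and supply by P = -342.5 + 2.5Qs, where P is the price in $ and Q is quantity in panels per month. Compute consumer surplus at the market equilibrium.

Solving each curve for Q: Qd = 484.75 - 0.25P and Qs = 137 + 0.4P.
At equilibrium Qd = Qs, so 484.75 - 0.25P = 137 + 0.4P; collecting terms, 347.75 = 0.65P and P* = 535.
Plugging P* into demand: Q* = 484.75 - 0.25(535) = 351.
Demand choke price (Qd = 0): P = 484.75/0.25 = 1939. Consumer surplus = ½ × (1939 - 535) × 351 = 246402.

Consumer surplus = 246402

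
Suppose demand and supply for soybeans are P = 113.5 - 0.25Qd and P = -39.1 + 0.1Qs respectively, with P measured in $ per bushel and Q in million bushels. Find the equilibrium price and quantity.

In direct form, Qd = 454 - 4P and Qs = 391 + 10P.
The market clears where 454 - 4P = 391 + 10P. Rearranging, 14P = 63, hence P* = 4.5.
From the demand curve, Q* = 454 - 4(4.5) = 436.

P* = 4.5, Q* = 436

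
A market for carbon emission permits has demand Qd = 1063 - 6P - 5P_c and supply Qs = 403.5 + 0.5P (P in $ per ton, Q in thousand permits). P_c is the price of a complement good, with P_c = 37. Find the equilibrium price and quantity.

P* = 73, Q* = 440

With P_c = 37, demand is Qd = 878 - 6P.
Equating demand and supply, 878 - 6P = 403.5 + 0.5P gives 6.5P = 474.5, so P* = 73.
Plugging P* into demand: Q* = 878 - 6(73) = 440.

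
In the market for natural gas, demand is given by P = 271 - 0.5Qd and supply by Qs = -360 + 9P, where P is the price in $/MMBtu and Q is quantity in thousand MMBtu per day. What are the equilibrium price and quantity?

Solving each curve for Q: Qd = 542 - 2P.
Equating demand and supply, 542 - 2P = -360 + 9P gives 11P = 902, so P* = 82.
From the demand curve, Q* = 542 - 2(82) = 378.

P* = 82, Q* = 378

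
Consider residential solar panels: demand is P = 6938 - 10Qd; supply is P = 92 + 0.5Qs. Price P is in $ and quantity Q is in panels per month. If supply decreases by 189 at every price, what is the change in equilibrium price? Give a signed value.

In direct form, Qd = 693.8 - 0.1P and Qs = -184 + 2P.
At equilibrium Qd = Qs, so 693.8 - 0.1P = -184 + 2P; collecting terms, 877.8 = 2.1P and P* = 418.
From the demand curve, Q* = 693.8 - 0.1(418) = 652.
After the shift, supply is Qs = -373 + 2P.
The new intersection has 1066.8 = 2.1P, i.e. P = 508, Q = 643.
ΔP = 508 - 418 = 90.

ΔP = 90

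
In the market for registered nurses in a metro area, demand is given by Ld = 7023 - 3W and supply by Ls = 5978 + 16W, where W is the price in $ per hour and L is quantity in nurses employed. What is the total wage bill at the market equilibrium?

The total wage bill = 377190

Equating demand and supply, 7023 - 3W = 5978 + 16W gives 19W = 1045, so W* = 55.
Then L* = 7023 - 3(55) = 6858.
The total wage bill = W* × L* = 55 × 6858 = 377190.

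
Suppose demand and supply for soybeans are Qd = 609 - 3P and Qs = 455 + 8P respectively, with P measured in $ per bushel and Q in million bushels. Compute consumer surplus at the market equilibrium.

At equilibrium Qd = Qs, so 609 - 3P = 455 + 8P; collecting terms, 154 = 11P and P* = 14.
From the demand curve, Q* = 609 - 3(14) = 567.
Demand choke price (Qd = 0): P = 609/3 = 203. Consumer surplus = ½ × (203 - 14) × 567 = 53581.5.

Consumer surplus = 53581.5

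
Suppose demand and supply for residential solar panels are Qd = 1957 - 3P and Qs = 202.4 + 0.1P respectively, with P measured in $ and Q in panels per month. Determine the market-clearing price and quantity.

P* = 566, Q* = 259

At equilibrium Qd = Qs, so 1957 - 3P = 202.4 + 0.1P; collecting terms, 1754.6 = 3.1P and P* = 566.
Plugging P* into demand: Q* = 1957 - 3(566) = 259.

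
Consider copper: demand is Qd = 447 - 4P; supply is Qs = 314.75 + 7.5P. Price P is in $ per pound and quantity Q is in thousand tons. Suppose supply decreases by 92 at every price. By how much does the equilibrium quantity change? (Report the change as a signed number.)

Set Qd = Qs: 447 - 4P = 314.75 + 7.5P, so 132.25 = 11.5P and P* = 11.5.
From the demand curve, Q* = 447 - 4(11.5) = 401.
After the shift, supply is Qs = 222.75 + 7.5P.
Re-solving, 11.5P = 224.25 gives P = 19.5 and Q = 369.
ΔQ = 369 - 401 = -32.

ΔQ = -32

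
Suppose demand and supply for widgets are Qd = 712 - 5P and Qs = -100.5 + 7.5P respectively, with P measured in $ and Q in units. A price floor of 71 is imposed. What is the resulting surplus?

Evaluating both curves at the floor price 71 gives Qd = 357, Qs = 432.
Surplus = Qs - Qd = 432 - 357 = 75.

Surplus = 75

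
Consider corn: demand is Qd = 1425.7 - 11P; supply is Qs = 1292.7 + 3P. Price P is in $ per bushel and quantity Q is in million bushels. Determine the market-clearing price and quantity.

Set Qd = Qs: 1425.7 - 11P = 1292.7 + 3P, so 133 = 14P and P* = 9.5.
Substitute back: Q* = 1425.7 - 11(9.5) = 1321.2.

P* = 9.5, Q* = 1321.2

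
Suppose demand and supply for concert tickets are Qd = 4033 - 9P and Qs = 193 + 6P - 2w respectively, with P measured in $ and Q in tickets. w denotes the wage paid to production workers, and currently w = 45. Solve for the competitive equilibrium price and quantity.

P* = 262, Q* = 1675

With w = 45, supply is Qs = 103 + 6P.
Equating demand and supply, 4033 - 9P = 103 + 6P gives 15P = 3930, so P* = 262.
Substitute back: Q* = 4033 - 9(262) = 1675.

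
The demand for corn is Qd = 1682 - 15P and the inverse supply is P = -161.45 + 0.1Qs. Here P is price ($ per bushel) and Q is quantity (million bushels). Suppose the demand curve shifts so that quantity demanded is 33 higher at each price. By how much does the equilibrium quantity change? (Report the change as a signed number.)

Solving each curve for Q: Qs = 1614.5 + 10P.
At equilibrium Qd = Qs, so 1682 - 15P = 1614.5 + 10P; collecting terms, 67.5 = 25P and P* = 2.7.
Plugging P* into demand: Q* = 1682 - 15(2.7) = 1641.5.
After the shift, demand is Qd = 1715 - 15P.
The new intersection has 100.5 = 25P, i.e. P = 4.02, Q = 1654.7.
ΔQ = 1654.7 - 1641.5 = 13.2.

ΔQ = 13.2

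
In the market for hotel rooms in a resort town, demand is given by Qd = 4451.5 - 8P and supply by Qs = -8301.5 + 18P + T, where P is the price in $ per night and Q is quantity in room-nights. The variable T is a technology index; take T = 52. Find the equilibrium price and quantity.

P* = 488.5, Q* = 543.5

With T = 52, supply is Qs = -8249.5 + 18P.
At equilibrium Qd = Qs, so 4451.5 - 8P = -8249.5 + 18P; collecting terms, 12701 = 26P and P* = 488.5.
From the demand curve, Q* = 4451.5 - 8(488.5) = 543.5.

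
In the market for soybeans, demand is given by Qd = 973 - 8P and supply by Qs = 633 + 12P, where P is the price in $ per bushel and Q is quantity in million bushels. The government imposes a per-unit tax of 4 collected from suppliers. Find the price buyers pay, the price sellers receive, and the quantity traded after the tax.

Suppliers keep P_s = P_b - 4 per unit, so supply in terms of the buyer price is Qs = 585 + 12P_b.
Market clearing requires 973 - 8P_b = 585 + 12P_b; hence 388 = 20P_b and P_b = 19.4.
So P_s = 15.4 and the quantity traded is Q = 973 - 8(19.4) = 817.8.

P_b = 19.4, P_s = 15.4, Q = 817.8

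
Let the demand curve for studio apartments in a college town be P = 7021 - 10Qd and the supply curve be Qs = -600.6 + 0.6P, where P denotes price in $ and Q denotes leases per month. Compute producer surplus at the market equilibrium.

Producer surplus = 221880

Solving each curve for Q: Qd = 702.1 - 0.1P.
At equilibrium Qd = Qs, so 702.1 - 0.1P = -600.6 + 0.6P; collecting terms, 1302.7 = 0.7P and P* = 1861.
From the demand curve, Q* = 702.1 - 0.1(1861) = 516.
Supply choke price (Qs = 0): P = 1001. Producer surplus = ½ × (1861 - 1001) × 516 = 221880.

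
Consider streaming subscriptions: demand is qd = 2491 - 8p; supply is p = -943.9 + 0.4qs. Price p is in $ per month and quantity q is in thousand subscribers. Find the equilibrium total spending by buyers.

Total spending by buyers = 29887.5

In direct form, qs = 2359.75 + 2.5p.
At equilibrium qd = qs, so 2491 - 8p = 2359.75 + 2.5p; collecting terms, 131.25 = 10.5p and p* = 12.5.
Then q* = 2491 - 8(12.5) = 2391.
Total spending by buyers = p* × q* = 12.5 × 2391 = 29887.5.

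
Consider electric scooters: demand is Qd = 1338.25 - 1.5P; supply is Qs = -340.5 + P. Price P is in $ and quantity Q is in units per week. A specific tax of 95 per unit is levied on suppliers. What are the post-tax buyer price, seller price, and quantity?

The tax drives a wedge P_b - P_s = 95. Substituting P_s = P_b - 95 into supply: Qs = -435.5 + P_b.
Equate demand and the shifted supply: 1338.25 - 1.5P_b = -435.5 + P_b, giving 2.5P_b = 1773.75, so P_b = 709.5.
So P_s = 614.5 and the quantity traded is Q = 1338.25 - 1.5(709.5) = 274.

P_b = 709.5, P_s = 614.5, Q = 274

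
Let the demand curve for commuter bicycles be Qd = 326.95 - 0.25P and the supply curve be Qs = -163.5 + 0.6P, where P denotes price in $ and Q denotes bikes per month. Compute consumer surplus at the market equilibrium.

The market clears where 326.95 - 0.25P = -163.5 + 0.6P. Rearranging, 0.85P = 490.45, hence P* = 577.
From the demand curve, Q* = 326.95 - 0.25(577) = 182.7.
Demand choke price (Qd = 0): P = 326.95/0.25 = 1307.8. Consumer surplus = ½ × (1307.8 - 577) × 182.7 = 66758.58.

Consumer surplus = 66758.58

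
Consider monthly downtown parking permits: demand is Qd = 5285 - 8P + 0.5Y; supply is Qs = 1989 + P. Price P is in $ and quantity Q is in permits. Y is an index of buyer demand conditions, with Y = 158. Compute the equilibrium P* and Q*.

With Y = 158, demand is Qd = 5364 - 8P.
Set Qd = Qs: 5364 - 8P = 1989 + P, so 3375 = 9P and P* = 375.
Plugging P* into demand: Q* = 5364 - 8(375) = 2364.

P* = 375, Q* = 2364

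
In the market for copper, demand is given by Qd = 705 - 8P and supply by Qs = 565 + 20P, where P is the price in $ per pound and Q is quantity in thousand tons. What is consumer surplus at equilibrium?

Equating demand and supply, 705 - 8P = 565 + 20P gives 28P = 140, so P* = 5.
Then Q* = 705 - 8(5) = 665.
Demand choke price (Qd = 0): P = 705/8 = 88.125. Consumer surplus = ½ × (88.125 - 5) × 665 = 27639.0625.

Consumer surplus = 27639.0625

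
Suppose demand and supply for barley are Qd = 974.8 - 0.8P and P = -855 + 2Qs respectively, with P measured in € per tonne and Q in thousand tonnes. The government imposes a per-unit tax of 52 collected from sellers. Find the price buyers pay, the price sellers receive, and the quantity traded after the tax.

Solving each curve for Q: Qs = 427.5 + 0.5P.
With a tax of 52 on sellers, they supply based on the net price P_s = P_b - 52, so Qs = 401.5 + 0.5P_b.
Set Qd = Qs: 974.8 - 0.8P_b = 401.5 + 0.5P_b, so 573.3 = 1.3P_b and P_b = 441.
Then P_s = 441 - 52 = 389 and Q = 974.8 - 0.8(441) = 622.

P_b = 441, P_s = 389, Q = 622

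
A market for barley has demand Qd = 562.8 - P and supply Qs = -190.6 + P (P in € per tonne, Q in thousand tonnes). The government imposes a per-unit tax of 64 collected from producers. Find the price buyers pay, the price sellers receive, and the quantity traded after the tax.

P_b = 408.7, P_s = 344.7, Q = 154.1

Producers keep P_s = P_b - 64 per unit, so supply in terms of the buyer price is Qs = -254.6 + P_b.
Market clearing requires 562.8 - P_b = -254.6 + P_b; hence 817.4 = 2P_b and P_b = 408.7.
So P_s = 344.7 and the quantity traded is Q = 562.8 - 408.7 = 154.1.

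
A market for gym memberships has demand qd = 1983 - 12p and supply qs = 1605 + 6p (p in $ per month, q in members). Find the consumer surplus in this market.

Consumer surplus = 124848.375

Equating demand and supply, 1983 - 12p = 1605 + 6p gives 18p = 378, so p* = 21.
Plugging p* into demand: q* = 1983 - 12(21) = 1731.
Demand choke price (qd = 0): p = 1983/12 = 165.25. Consumer surplus = ½ × (165.25 - 21) × 1731 = 124848.375.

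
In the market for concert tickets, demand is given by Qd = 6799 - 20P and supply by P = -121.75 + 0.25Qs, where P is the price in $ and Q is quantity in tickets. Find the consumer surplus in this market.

Consumer surplus = 59213.025

In direct form, Qs = 487 + 4P.
Set Qd = Qs: 6799 - 20P = 487 + 4P, so 6312 = 24P and P* = 263.
Substitute back: Q* = 6799 - 20(263) = 1539.
Demand choke price (Qd = 0): P = 6799/20 = 339.95. Consumer surplus = ½ × (339.95 - 263) × 1539 = 59213.025.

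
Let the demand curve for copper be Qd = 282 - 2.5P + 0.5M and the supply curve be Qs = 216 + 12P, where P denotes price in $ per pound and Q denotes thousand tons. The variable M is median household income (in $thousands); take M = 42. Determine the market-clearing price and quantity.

With M = 42, demand is Qd = 303 - 2.5P.
Equating demand and supply, 303 - 2.5P = 216 + 12P gives 14.5P = 87, so P* = 6.
From the demand curve, Q* = 303 - 2.5(6) = 288.

P* = 6, Q* = 288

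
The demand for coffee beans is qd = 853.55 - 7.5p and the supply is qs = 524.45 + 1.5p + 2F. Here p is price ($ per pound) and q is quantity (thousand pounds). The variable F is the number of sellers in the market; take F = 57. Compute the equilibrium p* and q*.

With F = 57, supply is qs = 638.45 + 1.5p.
Set qd = qs: 853.55 - 7.5p = 638.45 + 1.5p, so 215.1 = 9p and p* = 23.9.
From the demand curve, q* = 853.55 - 7.5(23.9) = 674.3.

p* = 23.9, q* = 674.3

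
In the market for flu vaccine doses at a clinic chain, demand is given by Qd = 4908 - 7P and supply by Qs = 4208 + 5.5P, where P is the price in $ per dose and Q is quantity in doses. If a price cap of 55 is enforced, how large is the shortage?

At P = 55: Qd = 4523 and Qs = 4510.5.
Shortage = Qd - Qs = 4523 - 4510.5 = 12.5.

Shortage = 12.5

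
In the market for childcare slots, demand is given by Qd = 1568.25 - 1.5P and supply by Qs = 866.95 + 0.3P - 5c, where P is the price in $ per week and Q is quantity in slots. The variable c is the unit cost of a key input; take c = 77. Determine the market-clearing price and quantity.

P* = 603.5, Q* = 663

With c = 77, supply is Qs = 481.95 + 0.3P.
Set Qd = Qs: 1568.25 - 1.5P = 481.95 + 0.3P, so 1086.3 = 1.8P and P* = 603.5.
From the demand curve, Q* = 1568.25 - 1.5(603.5) = 663.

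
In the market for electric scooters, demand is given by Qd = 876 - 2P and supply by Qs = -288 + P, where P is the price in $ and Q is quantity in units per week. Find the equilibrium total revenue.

Total revenue = 38800

Equating demand and supply, 876 - 2P = -288 + P gives 3P = 1164, so P* = 388.
Then Q* = 876 - 2(388) = 100.
Total revenue = P* × Q* = 388 × 100 = 38800.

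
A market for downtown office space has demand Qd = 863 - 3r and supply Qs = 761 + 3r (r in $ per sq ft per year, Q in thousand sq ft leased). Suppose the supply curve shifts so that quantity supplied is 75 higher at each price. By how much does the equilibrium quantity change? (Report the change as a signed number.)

The market clears where 863 - 3r = 761 + 3r. Rearranging, 6r = 102, hence r* = 17.
Then Q* = 863 - 3(17) = 812.
After the shift, supply is Qs = 836 + 3r.
New equilibrium: 27 = 6r, so r = 4.5 and Q = 849.5.
ΔQ = 849.5 - 812 = 37.5.

ΔQ = 37.5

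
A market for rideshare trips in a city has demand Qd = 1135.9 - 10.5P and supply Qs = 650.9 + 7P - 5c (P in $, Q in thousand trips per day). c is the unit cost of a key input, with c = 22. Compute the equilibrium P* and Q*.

P* = 34, Q* = 778.9

With c = 22, supply is Qs = 540.9 + 7P.
Equating demand and supply, 1135.9 - 10.5P = 540.9 + 7P gives 17.5P = 595, so P* = 34.
From the demand curve, Q* = 1135.9 - 10.5(34) = 778.9.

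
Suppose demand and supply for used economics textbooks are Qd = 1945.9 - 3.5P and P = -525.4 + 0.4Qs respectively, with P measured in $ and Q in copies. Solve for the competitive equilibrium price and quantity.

P* = 105.4, Q* = 1577

In direct form, Qs = 1313.5 + 2.5P.
Set Qd = Qs: 1945.9 - 3.5P = 1313.5 + 2.5P, so 632.4 = 6P and P* = 105.4.
Then Q* = 1945.9 - 3.5(105.4) = 1577.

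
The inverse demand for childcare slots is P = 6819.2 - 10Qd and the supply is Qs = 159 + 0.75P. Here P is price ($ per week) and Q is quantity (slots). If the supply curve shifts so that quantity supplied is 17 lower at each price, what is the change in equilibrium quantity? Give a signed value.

In direct form, Qd = 681.92 - 0.1P.
The market clears where 681.92 - 0.1P = 159 + 0.75P. Rearranging, 0.85P = 522.92, hence P* = 615.2.
Then Q* = 681.92 - 0.1(615.2) = 620.4.
After the shift, supply is Qs = 142 + 0.75P.
Re-solving, 0.85P = 539.92 gives P = 635.2 and Q = 618.4.
ΔQ = 618.4 - 620.4 = -2.

ΔQ = -2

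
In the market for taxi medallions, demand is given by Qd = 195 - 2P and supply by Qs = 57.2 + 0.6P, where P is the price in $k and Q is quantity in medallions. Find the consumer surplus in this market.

The market clears where 195 - 2P = 57.2 + 0.6P. Rearranging, 2.6P = 137.8, hence P* = 53.
From the demand curve, Q* = 195 - 2(53) = 89.
Demand choke price (Qd = 0): P = 195/2 = 97.5. Consumer surplus = ½ × (97.5 - 53) × 89 = 1980.25.

Consumer surplus = 1980.25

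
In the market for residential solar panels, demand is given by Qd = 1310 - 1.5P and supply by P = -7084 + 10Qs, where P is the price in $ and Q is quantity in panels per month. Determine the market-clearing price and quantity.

Rewriting in direct form: Qs = 708.4 + 0.1P.
Equating demand and supply, 1310 - 1.5P = 708.4 + 0.1P gives 1.6P = 601.6, so P* = 376.
Then Q* = 1310 - 1.5(376) = 746.

P* = 376, Q* = 746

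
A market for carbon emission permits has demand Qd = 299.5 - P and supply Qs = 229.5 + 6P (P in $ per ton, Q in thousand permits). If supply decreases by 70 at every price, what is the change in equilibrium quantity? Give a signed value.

Set Qd = Qs: 299.5 - P = 229.5 + 6P, so 70 = 7P and P* = 10.
From the demand curve, Q* = 299.5 - 10 = 289.5.
After the shift, supply is Qs = 159.5 + 6P.
New equilibrium: 140 = 7P, so P = 20 and Q = 279.5.
ΔQ = 279.5 - 289.5 = -10.

ΔQ = -10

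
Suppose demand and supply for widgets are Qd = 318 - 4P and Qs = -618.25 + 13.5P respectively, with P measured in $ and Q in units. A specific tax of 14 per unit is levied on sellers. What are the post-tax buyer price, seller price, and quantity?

P_b = 64.3, P_s = 50.3, Q = 60.8

Sellers keep P_s = P_b - 14 per unit, so supply in terms of the buyer price is Qs = -807.25 + 13.5P_b.
Set Qd = Qs: 318 - 4P_b = -807.25 + 13.5P_b, so 1125.25 = 17.5P_b and P_b = 64.3.
Then P_s = 64.3 - 14 = 50.3 and Q = 318 - 4(64.3) = 60.8.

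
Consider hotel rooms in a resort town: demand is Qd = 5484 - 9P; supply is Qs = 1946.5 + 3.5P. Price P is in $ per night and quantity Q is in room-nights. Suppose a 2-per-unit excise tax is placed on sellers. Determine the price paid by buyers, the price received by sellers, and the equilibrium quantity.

Sellers keep P_s = P_b - 2 per unit, so supply in terms of the buyer price is Qs = 1939.5 + 3.5P_b.
Set Qd = Qs: 5484 - 9P_b = 1939.5 + 3.5P_b, so 3544.5 = 12.5P_b and P_b = 283.56.
Then P_s = 283.56 - 2 = 281.56 and Q = 5484 - 9(283.56) = 2931.96.

P_b = 283.56, P_s = 281.56, Q = 2931.96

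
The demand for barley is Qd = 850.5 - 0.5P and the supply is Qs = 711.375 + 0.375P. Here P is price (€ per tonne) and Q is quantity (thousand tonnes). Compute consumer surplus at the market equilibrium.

Equating demand and supply, 850.5 - 0.5P = 711.375 + 0.375P gives 0.875P = 139.125, so P* = 159.
Substitute back: Q* = 850.5 - 0.5(159) = 771.
Demand choke price (Qd = 0): P = 850.5/0.5 = 1701. Consumer surplus = ½ × (1701 - 159) × 771 = 594441.

Consumer surplus = 594441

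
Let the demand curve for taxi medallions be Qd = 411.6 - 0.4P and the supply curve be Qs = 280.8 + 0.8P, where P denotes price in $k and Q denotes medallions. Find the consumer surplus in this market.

At equilibrium Qd = Qs, so 411.6 - 0.4P = 280.8 + 0.8P; collecting terms, 130.8 = 1.2P and P* = 109.
Substitute back: Q* = 411.6 - 0.4(109) = 368.
Demand choke price (Qd = 0): P = 411.6/0.4 = 1029. Consumer surplus = ½ × (1029 - 109) × 368 = 169280.

Consumer surplus = 169280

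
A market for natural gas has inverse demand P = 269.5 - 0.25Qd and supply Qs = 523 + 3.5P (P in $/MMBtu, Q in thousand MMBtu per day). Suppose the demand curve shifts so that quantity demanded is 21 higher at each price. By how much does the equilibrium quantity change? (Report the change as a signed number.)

ΔQ = 9.8

Rewriting in direct form: Qd = 1078 - 4P.
At equilibrium Qd = Qs, so 1078 - 4P = 523 + 3.5P; collecting terms, 555 = 7.5P and P* = 74.
Then Q* = 1078 - 4(74) = 782.
After the shift, demand is Qd = 1099 - 4P.
Re-solving, 7.5P = 576 gives P = 76.8 and Q = 791.8.
ΔQ = 791.8 - 782 = 9.8.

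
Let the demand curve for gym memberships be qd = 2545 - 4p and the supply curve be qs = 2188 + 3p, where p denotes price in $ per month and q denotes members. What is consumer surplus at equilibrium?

Consumer surplus = 685035.125

The market clears where 2545 - 4p = 2188 + 3p. Rearranging, 7p = 357, hence p* = 51.
Then q* = 2545 - 4(51) = 2341.
Demand choke price (qd = 0): p = 2545/4 = 636.25. Consumer surplus = ½ × (636.25 - 51) × 2341 = 685035.125.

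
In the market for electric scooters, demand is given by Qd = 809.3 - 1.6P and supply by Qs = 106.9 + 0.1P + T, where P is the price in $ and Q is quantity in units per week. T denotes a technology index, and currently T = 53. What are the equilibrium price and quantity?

With T = 53, supply is Qs = 159.9 + 0.1P.
Equating demand and supply, 809.3 - 1.6P = 159.9 + 0.1P gives 1.7P = 649.4, so P* = 382.
Then Q* = 809.3 - 1.6(382) = 198.1.

P* = 382, Q* = 198.1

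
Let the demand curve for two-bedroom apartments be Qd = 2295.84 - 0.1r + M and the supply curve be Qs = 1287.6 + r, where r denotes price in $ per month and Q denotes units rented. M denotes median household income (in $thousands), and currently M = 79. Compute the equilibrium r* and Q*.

With M = 79, demand is Qd = 2374.84 - 0.1r.
At equilibrium Qd = Qs, so 2374.84 - 0.1r = 1287.6 + r; collecting terms, 1087.24 = 1.1r and r* = 988.4.
Then Q* = 2374.84 - 0.1(988.4) = 2276.

r* = 988.4, Q* = 2276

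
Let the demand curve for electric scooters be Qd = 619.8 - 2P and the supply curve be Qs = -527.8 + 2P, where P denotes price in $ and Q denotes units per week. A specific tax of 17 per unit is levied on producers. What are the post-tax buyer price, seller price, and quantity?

P_b = 295.4, P_s = 278.4, Q = 29

With a tax of 17 on producers, they supply based on the net price P_s = P_b - 17, so Qs = -561.8 + 2P_b.
Market clearing requires 619.8 - 2P_b = -561.8 + 2P_b; hence 1181.6 = 4P_b and P_b = 295.4.
Then P_s = 295.4 - 17 = 278.4 and Q = 619.8 - 2(295.4) = 29.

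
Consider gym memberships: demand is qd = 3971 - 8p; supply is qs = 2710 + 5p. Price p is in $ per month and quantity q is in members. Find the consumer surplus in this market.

Set qd = qs: 3971 - 8p = 2710 + 5p, so 1261 = 13p and p* = 97.
From the demand curve, q* = 3971 - 8(97) = 3195.
Demand choke price (qd = 0): p = 3971/8 = 496.375. Consumer surplus = ½ × (496.375 - 97) × 3195 = 638001.5625.

Consumer surplus = 638001.5625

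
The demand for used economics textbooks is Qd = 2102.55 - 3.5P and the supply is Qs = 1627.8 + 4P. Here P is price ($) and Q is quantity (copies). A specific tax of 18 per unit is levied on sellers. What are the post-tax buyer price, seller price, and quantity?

Sellers keep P_s = P_b - 18 per unit, so supply in terms of the buyer price is Qs = 1555.8 + 4P_b.
Set Qd = Qs: 2102.55 - 3.5P_b = 1555.8 + 4P_b, so 546.75 = 7.5P_b and P_b = 72.9.
So P_s = 54.9 and the quantity traded is Q = 2102.55 - 3.5(72.9) = 1847.4.

P_b = 72.9, P_s = 54.9, Q = 1847.4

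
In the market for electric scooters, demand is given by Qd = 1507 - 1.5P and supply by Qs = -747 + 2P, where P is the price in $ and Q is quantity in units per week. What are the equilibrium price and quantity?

Set Qd = Qs: 1507 - 1.5P = -747 + 2P, so 2254 = 3.5P and P* = 644.
Then Q* = 1507 - 1.5(644) = 541.

P* = 644, Q* = 541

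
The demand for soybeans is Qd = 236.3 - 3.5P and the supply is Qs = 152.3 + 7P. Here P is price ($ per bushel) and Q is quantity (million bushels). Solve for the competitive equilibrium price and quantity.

The market clears where 236.3 - 3.5P = 152.3 + 7P. Rearranging, 10.5P = 84, hence P* = 8.
Plugging P* into demand: Q* = 236.3 - 3.5(8) = 208.3.

P* = 8, Q* = 208.3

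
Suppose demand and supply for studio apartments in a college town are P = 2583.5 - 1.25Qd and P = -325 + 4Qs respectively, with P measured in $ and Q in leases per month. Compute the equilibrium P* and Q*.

Inverting to quantity form: Qd = 2066.8 - 0.8P and Qs = 81.25 + 0.25P.
At equilibrium Qd = Qs, so 2066.8 - 0.8P = 81.25 + 0.25P; collecting terms, 1985.55 = 1.05P and P* = 1891.
From the demand curve, Q* = 2066.8 - 0.8(1891) = 554.

P* = 1891, Q* = 554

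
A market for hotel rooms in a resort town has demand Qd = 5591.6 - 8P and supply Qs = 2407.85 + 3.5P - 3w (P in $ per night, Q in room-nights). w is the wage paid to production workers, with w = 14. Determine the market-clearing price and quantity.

P* = 280.5, Q* = 3347.6

With w = 14, supply is Qs = 2365.85 + 3.5P.
Equating demand and supply, 5591.6 - 8P = 2365.85 + 3.5P gives 11.5P = 3225.75, so P* = 280.5.
Then Q* = 5591.6 - 8(280.5) = 3347.6.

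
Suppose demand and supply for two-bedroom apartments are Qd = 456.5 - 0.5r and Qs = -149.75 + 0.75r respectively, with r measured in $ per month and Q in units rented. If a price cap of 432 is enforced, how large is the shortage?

Shortage = 66.25

At r = 432: Qd = 240.5 and Qs = 174.25.
Shortage = Qd - Qs = 240.5 - 174.25 = 66.25.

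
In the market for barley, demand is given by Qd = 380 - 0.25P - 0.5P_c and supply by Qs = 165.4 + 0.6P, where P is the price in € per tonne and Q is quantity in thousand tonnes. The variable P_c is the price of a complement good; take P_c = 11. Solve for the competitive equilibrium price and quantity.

With P_c = 11, demand is Qd = 374.5 - 0.25P.
The market clears where 374.5 - 0.25P = 165.4 + 0.6P. Rearranging, 0.85P = 209.1, hence P* = 246.
Substitute back: Q* = 374.5 - 0.25(246) = 313.

P* = 246, Q* = 313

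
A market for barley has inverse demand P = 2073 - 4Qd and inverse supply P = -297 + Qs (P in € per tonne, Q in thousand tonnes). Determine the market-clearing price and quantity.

P* = 177, Q* = 474

Inverting to quantity form: Qd = 518.25 - 0.25P and Qs = 297 + P.
Equating demand and supply, 518.25 - 0.25P = 297 + P gives 1.25P = 221.25, so P* = 177.
Substitute back: Q* = 518.25 - 0.25(177) = 474.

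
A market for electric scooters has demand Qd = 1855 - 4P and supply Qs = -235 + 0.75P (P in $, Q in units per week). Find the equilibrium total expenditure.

Set Qd = Qs: 1855 - 4P = -235 + 0.75P, so 2090 = 4.75P and P* = 440.
Then Q* = 1855 - 4(440) = 95.
Total expenditure = P* × Q* = 440 × 95 = 41800.

Total expenditure = 41800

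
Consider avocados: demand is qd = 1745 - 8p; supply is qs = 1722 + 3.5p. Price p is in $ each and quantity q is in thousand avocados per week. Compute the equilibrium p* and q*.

At equilibrium qd = qs, so 1745 - 8p = 1722 + 3.5p; collecting terms, 23 = 11.5p and p* = 2.
Substitute back: q* = 1745 - 8(2) = 1729.

p* = 2, q* = 1729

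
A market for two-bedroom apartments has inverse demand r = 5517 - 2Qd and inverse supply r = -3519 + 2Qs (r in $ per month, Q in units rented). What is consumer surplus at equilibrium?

Rewriting in direct form: Qd = 2758.5 - 0.5r and Qs = 1759.5 + 0.5r.
The market clears where 2758.5 - 0.5r = 1759.5 + 0.5r. Rearranging, r = 999, hence r* = 999.
Then Q* = 2758.5 - 0.5(999) = 2259.
Demand choke price (Qd = 0): r = 2758.5/0.5 = 5517. Consumer surplus = ½ × (5517 - 999) × 2259 = 5103081.

Consumer surplus = 5103081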